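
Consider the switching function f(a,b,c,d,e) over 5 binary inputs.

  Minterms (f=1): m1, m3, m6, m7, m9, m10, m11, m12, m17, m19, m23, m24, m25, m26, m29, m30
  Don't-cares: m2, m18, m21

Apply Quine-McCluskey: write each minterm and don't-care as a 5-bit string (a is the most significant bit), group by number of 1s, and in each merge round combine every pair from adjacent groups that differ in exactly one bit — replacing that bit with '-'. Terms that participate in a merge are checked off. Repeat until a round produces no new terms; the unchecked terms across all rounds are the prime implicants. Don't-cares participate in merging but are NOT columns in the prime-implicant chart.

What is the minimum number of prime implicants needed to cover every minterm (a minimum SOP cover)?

Round 0: 00001✓ 00010✓ 00011✓ 00110✓ 00111✓ 01001✓ 01010✓ 01011✓ 01100 10001✓ 10010✓ 10011✓ 10101✓ 10111✓ 11000✓ 11001✓ 11010✓ 11101✓ 11110✓
Round 1: -0001✓ -0010✓ -0011✓ -0111✓ -1001✓ -1010✓ 0-001✓ 0-010✓ 0-011✓ 00-10✓ 00-11✓ 000-1✓ 0001-✓ 0011-✓ 010-1✓ 0101-✓ 1-001✓ 1-010✓ 1-101✓ 10-01✓ 10-11✓ 100-1✓ 1001-✓ 101-1✓ 11-01✓ 11-10 110-0 1100-
Round 2: --001 --010 -0-11 -00-1 -001- 0-0-1 0-01- 00-1- 1--01 10--1
PIs = {--001, --010, -0-11, -00-1, -001-, 0-0-1, 0-01-, 00-1-, 01100, 1--01, 10--1, 11-10, 110-0, 1100-}
Coverage chart:
  m1: --001,-00-1,0-0-1
  m3: -0-11,-00-1,-001-,0-0-1,0-01-,00-1-
  m6: 00-1- ←essential
  m7: -0-11,00-1-
  m9: --001,0-0-1
  m10: --010,0-01-
  m11: 0-0-1,0-01-
  m12: 01100 ←essential
  m17: --001,-00-1,1--01,10--1
  m19: -0-11,-00-1,-001-,10--1
  m23: -0-11,10--1
  m24: 110-0,1100-
  m25: --001,1--01,1100-
  m26: --010,11-10,110-0
  m29: 1--01 ←essential
  m30: 11-10 ←essential
Essential: 00-1-, 01100, 1--01, 11-10
Petrick residual → --001, -0-11, 0-01-, 110-0
Min cover (8 terms): c'd'e + b'de + a'c'd + a'b'd + a'bcd'e' + ad'e + abde' + abc'e'

8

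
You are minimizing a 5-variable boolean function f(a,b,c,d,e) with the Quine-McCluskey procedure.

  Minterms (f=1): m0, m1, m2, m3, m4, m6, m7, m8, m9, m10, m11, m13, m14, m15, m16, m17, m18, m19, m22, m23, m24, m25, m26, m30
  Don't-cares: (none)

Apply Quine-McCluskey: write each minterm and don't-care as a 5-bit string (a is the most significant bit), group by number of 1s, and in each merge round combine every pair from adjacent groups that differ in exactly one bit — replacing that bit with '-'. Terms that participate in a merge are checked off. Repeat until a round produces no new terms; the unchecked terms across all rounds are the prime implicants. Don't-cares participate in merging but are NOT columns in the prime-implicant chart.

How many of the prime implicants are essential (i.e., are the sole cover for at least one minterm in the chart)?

[col 0] 00000*, 00001*, 00010*, 00011*, 00100*, 00110*, 00111*, 01000*, 01001*, 01010*, 01011*, 01101*, 01110*, 01111*, 10000*, 10001*, 10010*, 10011*, 10110*, 10111*, 11000*, 11001*, 11010*, 11110*
[col 1] -0000*, -0001*, -0010*, -0011*, -0110*, -0111*, -1000*, -1001*, -1010*, -1110*, 0-000*, 0-001*, 0-010*, 0-011*, 0-110*, 0-111*, 00-00*, 00-10*, 00-11*, 000-0*, 000-1*, 0000-*, 0001-*, 001-0*, 0011-*, 01-01*, 01-10*, 01-11*, 010-0*, 010-1*, 0100-*, 0101-*, 011-1*, 0111-*, 1-000*, 1-001*, 1-010*, 1-110*, 10-10*, 10-11*, 100-0*, 100-1*, 1000-*, 1001-*, 1011-*, 11-10*, 110-0*, 1100-*
[col 2] --000*, --001*, --010*, --110*, -0-10*, -0-11*, -00-0*, -00-1*, -000-*, -001-*, -011-*, -1-10*, -10-0*, -100-*, 0--10*, 0--11*, 0-0-0*, 0-0-1*, 0-00-*, 0-01-*, 0-11-*, 00--0, 00-1-*, 000--*, 01--1, 01-1-*, 010--*, 1--10*, 1-0-0*, 1-00-*, 10-1-*, 100--*
[col 3] ---10, --0-0, --00-, -0-1-, -00--, 0--1-, 0-0--
Prime implicants: ---10, --0-0, --00-, -0-1-, -00--, 0--1-, 0-0--, 00--0, 01--1
PI chart (minterm → PIs covering it):
  0 | --0-0,--00-,-00--,0-0--,00--0
  1 | --00-,-00--,0-0--
  2 | ---10,--0-0,-0-1-,-00--,0--1-,0-0--,00--0
  3 | -0-1-,-00--,0--1-,0-0--
  4 | 00--0  (sole → essential)
  6 | ---10,-0-1-,0--1-,00--0
  7 | -0-1-,0--1-
  8 | --0-0,--00-,0-0--
  9 | --00-,0-0--,01--1
  10 | ---10,--0-0,0--1-,0-0--
  11 | 0--1-,0-0--,01--1
  13 | 01--1  (sole → essential)
  14 | ---10,0--1-
  15 | 0--1-,01--1
  16 | --0-0,--00-,-00--
  17 | --00-,-00--
  18 | ---10,--0-0,-0-1-,-00--
  19 | -0-1-,-00--
  22 | ---10,-0-1-
  23 | -0-1-  (sole → essential)
  24 | --0-0,--00-
  25 | --00-  (sole → essential)
  26 | ---10,--0-0
  30 | ---10  (sole → essential)
Essential prime implicants: ---10, --00-, -0-1-, 00--0, 01--1

5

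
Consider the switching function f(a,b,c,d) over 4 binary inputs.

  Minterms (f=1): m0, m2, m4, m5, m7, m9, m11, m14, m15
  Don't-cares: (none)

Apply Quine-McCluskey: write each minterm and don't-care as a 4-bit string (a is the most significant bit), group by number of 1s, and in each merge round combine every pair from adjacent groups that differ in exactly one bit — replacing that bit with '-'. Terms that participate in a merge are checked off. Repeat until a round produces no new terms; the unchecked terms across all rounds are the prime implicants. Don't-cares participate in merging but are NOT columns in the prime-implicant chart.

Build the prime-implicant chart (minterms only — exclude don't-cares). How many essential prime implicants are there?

[col 0] 0000*, 0010*, 0100*, 0101*, 0111*, 1001*, 1011*, 1110*, 1111*
[col 1] -111, 0-00, 00-0, 01-1, 010-, 1-11, 10-1, 111-
Prime implicants: -111, 0-00, 00-0, 01-1, 010-, 1-11, 10-1, 111-
PI chart (minterm → PIs covering it):
  0 | 0-00,00-0
  2 | 00-0  (sole → essential)
  4 | 0-00,010-
  5 | 01-1,010-
  7 | -111,01-1
  9 | 10-1  (sole → essential)
  11 | 1-11,10-1
  14 | 111-  (sole → essential)
  15 | -111,1-11,111-
Essential prime implicants: 00-0, 10-1, 111-

3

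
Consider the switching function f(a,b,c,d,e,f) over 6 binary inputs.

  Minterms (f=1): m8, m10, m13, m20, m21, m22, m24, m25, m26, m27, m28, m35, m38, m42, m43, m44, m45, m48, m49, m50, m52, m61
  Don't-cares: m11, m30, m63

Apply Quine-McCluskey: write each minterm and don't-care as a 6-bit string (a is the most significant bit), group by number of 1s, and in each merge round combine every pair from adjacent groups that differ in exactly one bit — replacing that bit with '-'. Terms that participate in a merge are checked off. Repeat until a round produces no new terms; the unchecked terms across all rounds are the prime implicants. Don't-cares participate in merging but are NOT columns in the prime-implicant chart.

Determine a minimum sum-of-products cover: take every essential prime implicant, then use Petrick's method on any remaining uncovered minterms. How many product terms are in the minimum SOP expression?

[col 0] 001000*, 001010*, 001011*, 001101*, 010100*, 010101*, 010110*, 011000*, 011001*, 011010*, 011011*, 011100*, 011110*, 100011*, 100110, 101010*, 101011*, 101100*, 101101*, 110000*, 110001*, 110010*, 110100*, 111101*, 111111*
[col 1] -01010*, -01011*, -01101, -10100, 0-1000*, 0-1010*, 0-1011*, 0010-0*, 00101-*, 01-100*, 01-110*, 0101-0*, 01010-, 011-00*, 011-10*, 0110-0*, 0110-1*, 01100-*, 01101-*, 0111-0*, 1-1101, 10-011, 10101-*, 10110-, 110-00, 1100-0, 11000-, 1111-1
[col 2] -0101-, 0-10-0, 0-101-, 01-1-0, 011--0, 0110--
Prime implicants: -0101-, -01101, -10100, 0-10-0, 0-101-, 01-1-0, 01010-, 011--0, 0110--, 1-1101, 10-011, 100110, 10110-, 110-00, 1100-0, 11000-, 1111-1
PI chart (minterm → PIs covering it):
  8 | 0-10-0  (sole → essential)
  10 | -0101-,0-10-0,0-101-
  13 | -01101  (sole → essential)
  20 | -10100,01-1-0,01010-
  21 | 01010-  (sole → essential)
  22 | 01-1-0  (sole → essential)
  24 | 0-10-0,011--0,0110--
  25 | 0110--  (sole → essential)
  26 | 0-10-0,0-101-,011--0,0110--
  27 | 0-101-,0110--
  28 | 01-1-0,011--0
  35 | 10-011  (sole → essential)
  38 | 100110  (sole → essential)
  42 | -0101-  (sole → essential)
  43 | -0101-,10-011
  44 | 10110-  (sole → essential)
  45 | -01101,1-1101,10110-
  48 | 110-00,1100-0,11000-
  49 | 11000-  (sole → essential)
  50 | 1100-0  (sole → essential)
  52 | -10100,110-00
  61 | 1-1101,1111-1
Essential prime implicants: -0101-, -01101, 0-10-0, 01-1-0, 01010-, 0110--, 10-011, 100110, 10110-, 1100-0, 11000-
Petrick residual → -10100, 1-1101
Minimum SOP uses 13 PIs: b'cd'e + b'cde'f + bc'de'f' + a'cd'f' + a'bdf' + a'bc'de' + a'bcd' + acde'f + ab'd'ef + ab'c'def' + ab'cde' + abc'd'f' + abc'd'e'

13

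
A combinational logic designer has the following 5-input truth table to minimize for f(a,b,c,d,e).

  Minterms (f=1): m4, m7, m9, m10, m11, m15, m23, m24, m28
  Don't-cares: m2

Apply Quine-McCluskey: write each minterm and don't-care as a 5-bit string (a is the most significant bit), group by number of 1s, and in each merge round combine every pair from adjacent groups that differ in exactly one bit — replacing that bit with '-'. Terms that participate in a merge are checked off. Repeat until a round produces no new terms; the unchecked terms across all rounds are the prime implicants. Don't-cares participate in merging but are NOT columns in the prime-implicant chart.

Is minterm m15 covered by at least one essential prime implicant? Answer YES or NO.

NO

[col 0] 00010*, 00100, 00111*, 01001*, 01010*, 01011*, 01111*, 10111*, 11000*, 11100*
[col 1] -0111, 0-010, 0-111, 01-11, 010-1, 0101-, 11-00
Prime implicants: -0111, 0-010, 0-111, 00100, 01-11, 010-1, 0101-, 11-00
PI chart (minterm → PIs covering it):
  4 | 00100  (sole → essential)
  7 | -0111,0-111
  9 | 010-1  (sole → essential)
  10 | 0-010,0101-
  11 | 01-11,010-1,0101-
  15 | 0-111,01-11
  23 | -0111  (sole → essential)
  24 | 11-00  (sole → essential)
  28 | 11-00  (sole → essential)
Essential prime implicants: -0111, 00100, 010-1, 11-00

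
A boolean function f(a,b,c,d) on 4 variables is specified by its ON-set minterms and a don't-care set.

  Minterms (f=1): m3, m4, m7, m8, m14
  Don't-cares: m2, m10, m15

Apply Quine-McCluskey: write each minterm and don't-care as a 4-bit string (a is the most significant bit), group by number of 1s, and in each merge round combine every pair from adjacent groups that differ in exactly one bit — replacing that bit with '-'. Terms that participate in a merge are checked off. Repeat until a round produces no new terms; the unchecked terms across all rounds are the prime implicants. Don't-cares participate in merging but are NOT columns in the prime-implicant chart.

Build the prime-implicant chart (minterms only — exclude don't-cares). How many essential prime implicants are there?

2

size-2^0 implicants → 0010(✓)  0011(✓)  0100  0111(✓)  1000(✓)  1010(✓)  1110(✓)  1111(✓)
size-2^1 implicants → -010  -111  0-11  001-  1-10  10-0  111-
Unchecked terms (primes): -010, -111, 0-11, 001-, 0100, 1-10, 10-0, 111-
Minterm coverage:
  m3 ⊆ 0-11,001-
  m4 ⊆ 0100 [E]
  m7 ⊆ -111,0-11
  m8 ⊆ 10-0 [E]
  m14 ⊆ 1-10,111-
E = {0100, 10-0}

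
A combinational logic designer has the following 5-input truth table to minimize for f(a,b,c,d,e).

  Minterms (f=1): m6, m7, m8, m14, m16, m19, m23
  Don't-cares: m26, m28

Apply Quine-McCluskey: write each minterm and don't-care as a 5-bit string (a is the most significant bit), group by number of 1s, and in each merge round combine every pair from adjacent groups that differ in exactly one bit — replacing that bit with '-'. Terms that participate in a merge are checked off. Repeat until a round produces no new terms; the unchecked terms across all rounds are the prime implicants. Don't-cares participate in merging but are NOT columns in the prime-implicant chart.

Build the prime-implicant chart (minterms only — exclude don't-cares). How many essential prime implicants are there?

4

[col 0] 00110*, 00111*, 01000, 01110*, 10000, 10011*, 10111*, 11010, 11100
[col 1] -0111, 0-110, 0011-, 10-11
Prime implicants: -0111, 0-110, 0011-, 01000, 10-11, 10000, 11010, 11100
PI chart (minterm → PIs covering it):
  6 | 0-110,0011-
  7 | -0111,0011-
  8 | 01000  (sole → essential)
  14 | 0-110  (sole → essential)
  16 | 10000  (sole → essential)
  19 | 10-11  (sole → essential)
  23 | -0111,10-11
Essential prime implicants: 0-110, 01000, 10-11, 10000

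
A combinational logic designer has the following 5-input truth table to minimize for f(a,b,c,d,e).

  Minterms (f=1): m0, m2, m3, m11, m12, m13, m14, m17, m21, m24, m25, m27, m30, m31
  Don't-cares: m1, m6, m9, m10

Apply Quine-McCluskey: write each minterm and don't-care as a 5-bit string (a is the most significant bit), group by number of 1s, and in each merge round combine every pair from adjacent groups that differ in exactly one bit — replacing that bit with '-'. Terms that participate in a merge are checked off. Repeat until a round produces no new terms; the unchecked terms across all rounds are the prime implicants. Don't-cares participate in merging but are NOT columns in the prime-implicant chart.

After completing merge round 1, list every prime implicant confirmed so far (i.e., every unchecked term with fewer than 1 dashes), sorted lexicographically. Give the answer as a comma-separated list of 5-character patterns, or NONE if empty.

NONE

size-2^0 implicants → 00000(✓)  00001(✓)  00010(✓)  00011(✓)  00110(✓)  01001(✓)  01010(✓)  01011(✓)  01100(✓)  01101(✓)  01110(✓)  10001(✓)  10101(✓)  11000(✓)  11001(✓)  11011(✓)  11110(✓)  11111(✓)
size-2^1 implicants → -0001(✓)  -1001(✓)  -1011(✓)  -1110  0-001(✓)  0-010(✓)  0-011(✓)  0-110(✓)  00-10(✓)  000-0(✓)  000-1(✓)  0000-(✓)  0001-(✓)  01-01  01-10(✓)  010-1(✓)  0101-(✓)  011-0  0110-  1-001(✓)  10-01  11-11  110-1(✓)  1100-  1111-
size-2^2 implicants → --001  -10-1  0--10  0-0-1  0-01-  000--
Unchecked terms (primes): --001, -10-1, -1110, 0--10, 0-0-1, 0-01-, 000--, 01-01, 011-0, 0110-, 10-01, 11-11, 1100-, 1111-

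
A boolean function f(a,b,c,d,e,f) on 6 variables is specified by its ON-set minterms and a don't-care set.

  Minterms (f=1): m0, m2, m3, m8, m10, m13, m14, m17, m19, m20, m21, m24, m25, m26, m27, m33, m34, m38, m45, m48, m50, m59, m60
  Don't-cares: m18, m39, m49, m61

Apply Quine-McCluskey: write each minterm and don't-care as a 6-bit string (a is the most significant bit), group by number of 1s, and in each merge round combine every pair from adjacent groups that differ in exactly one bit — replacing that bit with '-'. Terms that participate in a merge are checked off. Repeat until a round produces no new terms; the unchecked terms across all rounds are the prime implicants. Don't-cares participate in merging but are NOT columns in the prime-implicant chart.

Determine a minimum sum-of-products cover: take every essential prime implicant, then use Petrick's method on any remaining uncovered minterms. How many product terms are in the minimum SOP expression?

12

Round 0: 000000✓ 000010✓ 000011✓ 001000✓ 001010✓ 001101✓ 001110✓ 010001✓ 010010✓ 010011✓ 010100✓ 010101✓ 011000✓ 011001✓ 011010✓ 011011✓ 100001✓ 100010✓ 100110✓ 100111✓ 101101✓ 110000✓ 110001✓ 110010✓ 111011✓ 111100✓ 111101✓
Round 1: -00010✓ -01101 -10001 -10010✓ -11011 0-0010✓ 0-0011✓ 0-1000✓ 0-1010✓ 00-000✓ 00-010✓ 0000-0✓ 00001-✓ 001-10 0010-0✓ 01-001✓ 01-010✓ 01-011✓ 010-01 0100-1✓ 01001-✓ 01010- 0110-0✓ 0110-1✓ 01100-✓ 01101-✓ 1-0001 1-0010✓ 1-1101 100-10 10011- 1100-0 11000- 11110-
Round 2: --0010 0--010 0-001- 0-10-0 00-0-0 01-0-1 01-01- 0110--
PIs = {--0010, -01101, -10001, -11011, 0--010, 0-001-, 0-10-0, 00-0-0, 001-10, 01-0-1, 01-01-, 010-01, 01010-, 0110--, 1-0001, 1-1101, 100-10, 10011-, 1100-0, 11000-, 11110-}
Coverage chart:
  m0: 00-0-0 ←essential
  m2: --0010,0--010,0-001-,00-0-0
  m3: 0-001- ←essential
  m8: 0-10-0,00-0-0
  m10: 0--010,0-10-0,00-0-0,001-10
  m13: -01101 ←essential
  m14: 001-10 ←essential
  m17: -10001,01-0-1,010-01
  m19: 0-001-,01-0-1,01-01-
  m20: 01010- ←essential
  m21: 010-01,01010-
  m24: 0-10-0,0110--
  m25: 01-0-1,0110--
  m26: 0--010,0-10-0,01-01-,0110--
  m27: -11011,01-0-1,01-01-,0110--
  m33: 1-0001 ←essential
  m34: --0010,100-10
  m38: 100-10,10011-
  m45: -01101,1-1101
  m48: 1100-0,11000-
  m50: --0010,1100-0
  m59: -11011 ←essential
  m60: 11110- ←essential
Essential: -01101, -11011, 0-001-, 00-0-0, 001-10, 01010-, 1-0001, 11110-
Petrick residual → -10001, 0110--, 100-10, 1100-0
Min cover (12 terms): b'cde'f + bc'd'e'f + bcd'ef + a'c'd'e + a'b'd'f' + a'b'cef' + a'bc'de' + a'bcd' + ac'd'e'f + ab'c'ef' + abc'd'f' + abcde'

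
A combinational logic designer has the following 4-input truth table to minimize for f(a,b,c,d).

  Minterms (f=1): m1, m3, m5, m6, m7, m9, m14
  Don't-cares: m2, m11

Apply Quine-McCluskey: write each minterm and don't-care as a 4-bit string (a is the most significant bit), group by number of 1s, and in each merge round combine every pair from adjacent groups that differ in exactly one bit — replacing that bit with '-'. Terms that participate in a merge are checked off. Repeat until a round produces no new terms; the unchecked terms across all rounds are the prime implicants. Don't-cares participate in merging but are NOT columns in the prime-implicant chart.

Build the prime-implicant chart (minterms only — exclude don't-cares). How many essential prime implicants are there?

size-2^0 implicants → 0001(✓)  0010(✓)  0011(✓)  0101(✓)  0110(✓)  0111(✓)  1001(✓)  1011(✓)  1110(✓)
size-2^1 implicants → -001(✓)  -011(✓)  -110  0-01(✓)  0-10(✓)  0-11(✓)  00-1(✓)  001-(✓)  01-1(✓)  011-(✓)  10-1(✓)
size-2^2 implicants → -0-1  0--1  0-1-
Unchecked terms (primes): -0-1, -110, 0--1, 0-1-
Minterm coverage:
  m1 ⊆ -0-1,0--1
  m3 ⊆ -0-1,0--1,0-1-
  m5 ⊆ 0--1 [E]
  m6 ⊆ -110,0-1-
  m7 ⊆ 0--1,0-1-
  m9 ⊆ -0-1 [E]
  m14 ⊆ -110 [E]
E = {-0-1, -110, 0--1}

3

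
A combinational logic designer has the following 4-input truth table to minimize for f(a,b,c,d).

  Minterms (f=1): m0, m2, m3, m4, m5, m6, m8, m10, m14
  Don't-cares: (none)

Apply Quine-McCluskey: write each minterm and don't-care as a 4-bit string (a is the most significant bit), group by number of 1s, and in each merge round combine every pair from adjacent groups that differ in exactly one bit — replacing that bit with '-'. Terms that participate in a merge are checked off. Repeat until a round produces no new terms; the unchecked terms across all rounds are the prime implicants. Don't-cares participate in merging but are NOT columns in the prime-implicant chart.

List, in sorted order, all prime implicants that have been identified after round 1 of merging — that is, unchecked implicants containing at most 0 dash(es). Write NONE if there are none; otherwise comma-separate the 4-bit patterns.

NONE

size-2^0 implicants → 0000(✓)  0010(✓)  0011(✓)  0100(✓)  0101(✓)  0110(✓)  1000(✓)  1010(✓)  1110(✓)
size-2^1 implicants → -000(✓)  -010(✓)  -110(✓)  0-00(✓)  0-10(✓)  00-0(✓)  001-  01-0(✓)  010-  1-10(✓)  10-0(✓)
size-2^2 implicants → --10  -0-0  0--0
Unchecked terms (primes): --10, -0-0, 0--0, 001-, 010-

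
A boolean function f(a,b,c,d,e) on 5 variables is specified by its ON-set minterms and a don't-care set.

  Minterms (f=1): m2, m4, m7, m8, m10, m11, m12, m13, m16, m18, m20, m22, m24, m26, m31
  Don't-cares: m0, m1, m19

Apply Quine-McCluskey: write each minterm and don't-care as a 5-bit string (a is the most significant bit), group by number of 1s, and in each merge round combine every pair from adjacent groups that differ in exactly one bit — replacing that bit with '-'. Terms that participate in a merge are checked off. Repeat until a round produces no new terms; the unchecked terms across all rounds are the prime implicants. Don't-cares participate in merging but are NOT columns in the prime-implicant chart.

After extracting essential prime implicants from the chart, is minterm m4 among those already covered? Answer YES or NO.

size-2^0 implicants → 00000(✓)  00001(✓)  00010(✓)  00100(✓)  00111  01000(✓)  01010(✓)  01011(✓)  01100(✓)  01101(✓)  10000(✓)  10010(✓)  10011(✓)  10100(✓)  10110(✓)  11000(✓)  11010(✓)  11111
size-2^1 implicants → -0000(✓)  -0010(✓)  -0100(✓)  -1000(✓)  -1010(✓)  0-000(✓)  0-010(✓)  0-100(✓)  00-00(✓)  000-0(✓)  0000-  01-00(✓)  010-0(✓)  0101-  0110-  1-000(✓)  1-010(✓)  10-00(✓)  10-10(✓)  100-0(✓)  1001-  101-0(✓)  110-0(✓)
size-2^2 implicants → --000(✓)  --010(✓)  -0-00  -00-0(✓)  -10-0(✓)  0--00  0-0-0(✓)  1-0-0(✓)  10--0
size-2^3 implicants → --0-0
Unchecked terms (primes): --0-0, -0-00, 0--00, 0000-, 00111, 0101-, 0110-, 10--0, 1001-, 11111
Minterm coverage:
  m2 ⊆ --0-0 [E]
  m4 ⊆ -0-00,0--00
  m7 ⊆ 00111 [E]
  m8 ⊆ --0-0,0--00
  m10 ⊆ --0-0,0101-
  m11 ⊆ 0101- [E]
  m12 ⊆ 0--00,0110-
  m13 ⊆ 0110- [E]
  m16 ⊆ --0-0,-0-00,10--0
  m18 ⊆ --0-0,10--0,1001-
  m20 ⊆ -0-00,10--0
  m22 ⊆ 10--0 [E]
  m24 ⊆ --0-0 [E]
  m26 ⊆ --0-0 [E]
  m31 ⊆ 11111 [E]
E = {--0-0, 00111, 0101-, 0110-, 10--0, 11111}

NO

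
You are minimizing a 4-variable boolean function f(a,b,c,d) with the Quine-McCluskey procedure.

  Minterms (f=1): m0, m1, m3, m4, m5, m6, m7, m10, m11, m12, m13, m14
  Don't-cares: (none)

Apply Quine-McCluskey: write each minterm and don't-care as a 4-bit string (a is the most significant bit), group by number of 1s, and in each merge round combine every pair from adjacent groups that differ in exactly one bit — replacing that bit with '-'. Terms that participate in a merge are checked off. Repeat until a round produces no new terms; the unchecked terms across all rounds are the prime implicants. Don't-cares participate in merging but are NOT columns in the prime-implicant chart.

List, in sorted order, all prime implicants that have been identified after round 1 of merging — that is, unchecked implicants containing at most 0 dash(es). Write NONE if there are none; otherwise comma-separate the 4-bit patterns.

[col 0] 0000*, 0001*, 0011*, 0100*, 0101*, 0110*, 0111*, 1010*, 1011*, 1100*, 1101*, 1110*
[col 1] -011, -100*, -101*, -110*, 0-00*, 0-01*, 0-11*, 00-1*, 000-*, 01-0*, 01-1*, 010-*, 011-*, 1-10, 101-, 11-0*, 110-*
[col 2] -1-0, -10-, 0--1, 0-0-, 01--
Prime implicants: -011, -1-0, -10-, 0--1, 0-0-, 01--, 1-10, 101-

NONE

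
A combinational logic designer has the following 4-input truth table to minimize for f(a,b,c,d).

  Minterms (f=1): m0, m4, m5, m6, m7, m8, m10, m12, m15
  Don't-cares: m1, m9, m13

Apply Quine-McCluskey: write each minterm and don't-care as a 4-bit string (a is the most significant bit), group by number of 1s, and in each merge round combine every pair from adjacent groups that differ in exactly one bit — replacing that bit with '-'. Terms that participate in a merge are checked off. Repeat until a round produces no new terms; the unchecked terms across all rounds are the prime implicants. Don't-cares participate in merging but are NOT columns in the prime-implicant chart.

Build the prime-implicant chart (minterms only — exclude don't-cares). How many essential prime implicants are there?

4

size-2^0 implicants → 0000(✓)  0001(✓)  0100(✓)  0101(✓)  0110(✓)  0111(✓)  1000(✓)  1001(✓)  1010(✓)  1100(✓)  1101(✓)  1111(✓)
size-2^1 implicants → -000(✓)  -001(✓)  -100(✓)  -101(✓)  -111(✓)  0-00(✓)  0-01(✓)  000-(✓)  01-0(✓)  01-1(✓)  010-(✓)  011-(✓)  1-00(✓)  1-01(✓)  10-0  100-(✓)  11-1(✓)  110-(✓)
size-2^2 implicants → --00(✓)  --01(✓)  -00-(✓)  -1-1  -10-(✓)  0-0-(✓)  01--  1-0-(✓)
size-2^3 implicants → --0-
Unchecked terms (primes): --0-, -1-1, 01--, 10-0
Minterm coverage:
  m0 ⊆ --0- [E]
  m4 ⊆ --0-,01--
  m5 ⊆ --0-,-1-1,01--
  m6 ⊆ 01-- [E]
  m7 ⊆ -1-1,01--
  m8 ⊆ --0-,10-0
  m10 ⊆ 10-0 [E]
  m12 ⊆ --0- [E]
  m15 ⊆ -1-1 [E]
E = {--0-, -1-1, 01--, 10-0}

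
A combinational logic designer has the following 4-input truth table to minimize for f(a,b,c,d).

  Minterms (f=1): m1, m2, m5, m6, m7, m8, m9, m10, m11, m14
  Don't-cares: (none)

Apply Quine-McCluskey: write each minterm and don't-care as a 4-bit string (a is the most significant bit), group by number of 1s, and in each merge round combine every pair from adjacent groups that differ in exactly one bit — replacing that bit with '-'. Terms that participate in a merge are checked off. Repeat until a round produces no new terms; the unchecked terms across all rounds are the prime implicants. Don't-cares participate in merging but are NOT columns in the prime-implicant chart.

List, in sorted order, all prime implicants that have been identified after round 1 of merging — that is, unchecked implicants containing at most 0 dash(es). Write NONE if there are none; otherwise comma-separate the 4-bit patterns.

Round 0: 0001✓ 0010✓ 0101✓ 0110✓ 0111✓ 1000✓ 1001✓ 1010✓ 1011✓ 1110✓
Round 1: -001 -010✓ -110✓ 0-01 0-10✓ 01-1 011- 1-10✓ 10-0✓ 10-1✓ 100-✓ 101-✓
Round 2: --10 10--
PIs = {--10, -001, 0-01, 01-1, 011-, 10--}

NONE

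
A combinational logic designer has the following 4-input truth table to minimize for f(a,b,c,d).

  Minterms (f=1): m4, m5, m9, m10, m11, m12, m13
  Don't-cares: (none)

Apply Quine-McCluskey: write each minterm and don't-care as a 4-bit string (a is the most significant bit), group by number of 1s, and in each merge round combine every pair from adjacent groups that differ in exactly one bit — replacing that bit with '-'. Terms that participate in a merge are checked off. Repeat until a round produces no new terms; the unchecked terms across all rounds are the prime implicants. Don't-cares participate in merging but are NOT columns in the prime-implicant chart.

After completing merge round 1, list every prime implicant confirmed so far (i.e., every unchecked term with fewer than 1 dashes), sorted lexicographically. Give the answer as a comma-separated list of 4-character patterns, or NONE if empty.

[col 0] 0100*, 0101*, 1001*, 1010*, 1011*, 1100*, 1101*
[col 1] -100*, -101*, 010-*, 1-01, 10-1, 101-, 110-*
[col 2] -10-
Prime implicants: -10-, 1-01, 10-1, 101-

NONE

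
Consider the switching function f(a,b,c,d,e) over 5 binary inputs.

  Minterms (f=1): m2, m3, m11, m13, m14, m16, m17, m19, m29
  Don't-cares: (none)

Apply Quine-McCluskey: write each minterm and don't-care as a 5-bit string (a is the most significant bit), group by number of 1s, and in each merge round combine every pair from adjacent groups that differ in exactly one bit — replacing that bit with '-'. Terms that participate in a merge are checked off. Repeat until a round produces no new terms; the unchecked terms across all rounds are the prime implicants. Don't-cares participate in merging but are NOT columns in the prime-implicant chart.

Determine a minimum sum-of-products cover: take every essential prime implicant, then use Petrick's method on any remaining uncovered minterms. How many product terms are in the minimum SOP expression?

6

[col 0] 00010*, 00011*, 01011*, 01101*, 01110, 10000*, 10001*, 10011*, 11101*
[col 1] -0011, -1101, 0-011, 0001-, 100-1, 1000-
Prime implicants: -0011, -1101, 0-011, 0001-, 01110, 100-1, 1000-
PI chart (minterm → PIs covering it):
  2 | 0001-  (sole → essential)
  3 | -0011,0-011,0001-
  11 | 0-011  (sole → essential)
  13 | -1101  (sole → essential)
  14 | 01110  (sole → essential)
  16 | 1000-  (sole → essential)
  17 | 100-1,1000-
  19 | -0011,100-1
  29 | -1101  (sole → essential)
Essential prime implicants: -1101, 0-011, 0001-, 01110, 1000-
Petrick residual → -0011
Minimum SOP uses 6 PIs: b'c'de + bcd'e + a'c'de + a'b'c'd + a'bcde' + ab'c'd'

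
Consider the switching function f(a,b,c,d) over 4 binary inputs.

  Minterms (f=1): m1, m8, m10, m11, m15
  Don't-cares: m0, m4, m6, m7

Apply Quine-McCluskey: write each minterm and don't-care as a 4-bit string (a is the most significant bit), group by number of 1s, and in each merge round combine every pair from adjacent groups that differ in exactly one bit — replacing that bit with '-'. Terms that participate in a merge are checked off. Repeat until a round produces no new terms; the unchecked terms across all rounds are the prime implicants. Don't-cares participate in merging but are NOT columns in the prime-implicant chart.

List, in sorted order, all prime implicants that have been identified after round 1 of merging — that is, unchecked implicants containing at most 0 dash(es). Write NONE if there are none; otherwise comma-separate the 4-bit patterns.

Round 0: 0000✓ 0001✓ 0100✓ 0110✓ 0111✓ 1000✓ 1010✓ 1011✓ 1111✓
Round 1: -000 -111 0-00 000- 01-0 011- 1-11 10-0 101-
PIs = {-000, -111, 0-00, 000-, 01-0, 011-, 1-11, 10-0, 101-}

NONE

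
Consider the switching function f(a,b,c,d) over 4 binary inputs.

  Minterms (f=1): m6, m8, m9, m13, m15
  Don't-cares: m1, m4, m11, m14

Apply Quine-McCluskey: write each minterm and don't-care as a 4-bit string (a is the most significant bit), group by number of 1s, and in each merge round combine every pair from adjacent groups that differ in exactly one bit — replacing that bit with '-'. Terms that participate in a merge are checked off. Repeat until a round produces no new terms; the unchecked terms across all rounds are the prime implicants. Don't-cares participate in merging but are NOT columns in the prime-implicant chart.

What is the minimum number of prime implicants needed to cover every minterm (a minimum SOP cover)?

3

size-2^0 implicants → 0001(✓)  0100(✓)  0110(✓)  1000(✓)  1001(✓)  1011(✓)  1101(✓)  1110(✓)  1111(✓)
size-2^1 implicants → -001  -110  01-0  1-01(✓)  1-11(✓)  10-1(✓)  100-  11-1(✓)  111-
size-2^2 implicants → 1--1
Unchecked terms (primes): -001, -110, 01-0, 1--1, 100-, 111-
Minterm coverage:
  m6 ⊆ -110,01-0
  m8 ⊆ 100- [E]
  m9 ⊆ -001,1--1,100-
  m13 ⊆ 1--1 [E]
  m15 ⊆ 1--1,111-
E = {1--1, 100-}
Petrick residual → -110
Cover = bcd' + ad + ab'c'  |cover|=3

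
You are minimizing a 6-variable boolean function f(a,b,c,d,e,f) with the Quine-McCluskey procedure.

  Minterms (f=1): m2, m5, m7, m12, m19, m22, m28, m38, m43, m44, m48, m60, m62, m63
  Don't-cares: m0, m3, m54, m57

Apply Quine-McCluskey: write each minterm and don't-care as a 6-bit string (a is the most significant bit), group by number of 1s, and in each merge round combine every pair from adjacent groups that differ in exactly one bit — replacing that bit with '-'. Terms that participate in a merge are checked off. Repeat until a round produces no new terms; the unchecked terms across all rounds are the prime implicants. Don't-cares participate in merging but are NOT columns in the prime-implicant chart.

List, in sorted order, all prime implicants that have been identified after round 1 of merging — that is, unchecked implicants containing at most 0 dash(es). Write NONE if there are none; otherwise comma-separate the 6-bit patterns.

Round 0: 000000✓ 000010✓ 000011✓ 000101✓ 000111✓ 001100✓ 010011✓ 010110✓ 011100✓ 100110✓ 101011 101100✓ 110000 110110✓ 111001 111100✓ 111110✓ 111111✓
Round 1: -01100✓ -10110 -11100✓ 0-0011 0-1100✓ 000-11 0000-0 00001- 0001-1 1-0110 1-1100✓ 11-110 1111-0 11111-
Round 2: --1100
PIs = {--1100, -10110, 0-0011, 000-11, 0000-0, 00001-, 0001-1, 1-0110, 101011, 11-110, 110000, 111001, 1111-0, 11111-}

101011, 110000, 111001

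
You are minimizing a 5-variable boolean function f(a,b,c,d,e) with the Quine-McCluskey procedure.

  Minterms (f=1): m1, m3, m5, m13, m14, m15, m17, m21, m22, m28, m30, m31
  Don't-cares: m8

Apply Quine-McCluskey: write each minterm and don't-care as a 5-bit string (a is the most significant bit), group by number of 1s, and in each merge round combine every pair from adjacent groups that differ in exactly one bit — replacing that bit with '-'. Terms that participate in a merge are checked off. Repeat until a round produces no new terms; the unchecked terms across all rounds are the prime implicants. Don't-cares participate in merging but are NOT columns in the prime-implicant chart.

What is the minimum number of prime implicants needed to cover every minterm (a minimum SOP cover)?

size-2^0 implicants → 00001(✓)  00011(✓)  00101(✓)  01000  01101(✓)  01110(✓)  01111(✓)  10001(✓)  10101(✓)  10110(✓)  11100(✓)  11110(✓)  11111(✓)
size-2^1 implicants → -0001(✓)  -0101(✓)  -1110(✓)  -1111(✓)  0-101  00-01(✓)  000-1  011-1  0111-(✓)  1-110  10-01(✓)  111-0  1111-(✓)
size-2^2 implicants → -0-01  -111-
Unchecked terms (primes): -0-01, -111-, 0-101, 000-1, 01000, 011-1, 1-110, 111-0
Minterm coverage:
  m1 ⊆ -0-01,000-1
  m3 ⊆ 000-1 [E]
  m5 ⊆ -0-01,0-101
  m13 ⊆ 0-101,011-1
  m14 ⊆ -111- [E]
  m15 ⊆ -111-,011-1
  m17 ⊆ -0-01 [E]
  m21 ⊆ -0-01 [E]
  m22 ⊆ 1-110 [E]
  m28 ⊆ 111-0 [E]
  m30 ⊆ -111-,1-110,111-0
  m31 ⊆ -111- [E]
E = {-0-01, -111-, 000-1, 1-110, 111-0}
Petrick residual → 0-101
Cover = b'd'e + bcd + a'cd'e + a'b'c'e + acde' + abce'  |cover|=6

6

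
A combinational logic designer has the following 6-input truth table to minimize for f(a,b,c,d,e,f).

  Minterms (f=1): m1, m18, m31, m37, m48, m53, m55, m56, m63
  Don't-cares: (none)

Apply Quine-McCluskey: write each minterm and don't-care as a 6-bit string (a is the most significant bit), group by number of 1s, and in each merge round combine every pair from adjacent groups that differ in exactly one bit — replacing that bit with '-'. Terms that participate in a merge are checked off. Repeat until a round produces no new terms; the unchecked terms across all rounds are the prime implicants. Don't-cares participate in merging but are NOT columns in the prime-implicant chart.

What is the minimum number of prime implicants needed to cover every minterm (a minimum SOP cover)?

[col 0] 000001, 010010, 011111*, 100101*, 110000*, 110101*, 110111*, 111000*, 111111*
[col 1] -11111, 1-0101, 11-000, 11-111, 1101-1
Prime implicants: -11111, 000001, 010010, 1-0101, 11-000, 11-111, 1101-1
PI chart (minterm → PIs covering it):
  1 | 000001  (sole → essential)
  18 | 010010  (sole → essential)
  31 | -11111  (sole → essential)
  37 | 1-0101  (sole → essential)
  48 | 11-000  (sole → essential)
  53 | 1-0101,1101-1
  55 | 11-111,1101-1
  56 | 11-000  (sole → essential)
  63 | -11111,11-111
Essential prime implicants: -11111, 000001, 010010, 1-0101, 11-000
Petrick residual → 11-111
Minimum SOP uses 6 PIs: bcdef + a'b'c'd'e'f + a'bc'd'ef' + ac'de'f + abd'e'f' + abdef

6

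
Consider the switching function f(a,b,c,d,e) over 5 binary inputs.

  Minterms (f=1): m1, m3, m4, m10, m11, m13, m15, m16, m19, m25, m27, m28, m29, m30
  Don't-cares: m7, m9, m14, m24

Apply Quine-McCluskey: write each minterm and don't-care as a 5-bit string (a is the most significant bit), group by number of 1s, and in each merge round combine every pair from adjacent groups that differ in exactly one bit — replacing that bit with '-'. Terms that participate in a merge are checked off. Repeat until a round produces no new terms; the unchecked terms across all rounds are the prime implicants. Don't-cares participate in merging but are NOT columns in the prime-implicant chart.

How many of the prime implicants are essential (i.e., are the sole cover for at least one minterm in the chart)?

5

[col 0] 00001*, 00011*, 00100, 00111*, 01001*, 01010*, 01011*, 01101*, 01110*, 01111*, 10000*, 10011*, 11000*, 11001*, 11011*, 11100*, 11101*, 11110*
[col 1] -0011*, -1001*, -1011*, -1101*, -1110, 0-001*, 0-011*, 0-111*, 00-11*, 000-1*, 01-01*, 01-10*, 01-11*, 010-1*, 0101-*, 011-1*, 0111-*, 1-000, 1-011*, 11-00*, 11-01*, 110-1*, 1100-*, 111-0, 1110-*
[col 2] --011, -1-01, -10-1, 0--11, 0-0-1, 01--1, 01-1-, 11-0-
Prime implicants: --011, -1-01, -10-1, -1110, 0--11, 0-0-1, 00100, 01--1, 01-1-, 1-000, 11-0-, 111-0
PI chart (minterm → PIs covering it):
  1 | 0-0-1  (sole → essential)
  3 | --011,0--11,0-0-1
  4 | 00100  (sole → essential)
  10 | 01-1-  (sole → essential)
  11 | --011,-10-1,0--11,0-0-1,01--1,01-1-
  13 | -1-01,01--1
  15 | 0--11,01--1,01-1-
  16 | 1-000  (sole → essential)
  19 | --011  (sole → essential)
  25 | -1-01,-10-1,11-0-
  27 | --011,-10-1
  28 | 11-0-,111-0
  29 | -1-01,11-0-
  30 | -1110,111-0
Essential prime implicants: --011, 0-0-1, 00100, 01-1-, 1-000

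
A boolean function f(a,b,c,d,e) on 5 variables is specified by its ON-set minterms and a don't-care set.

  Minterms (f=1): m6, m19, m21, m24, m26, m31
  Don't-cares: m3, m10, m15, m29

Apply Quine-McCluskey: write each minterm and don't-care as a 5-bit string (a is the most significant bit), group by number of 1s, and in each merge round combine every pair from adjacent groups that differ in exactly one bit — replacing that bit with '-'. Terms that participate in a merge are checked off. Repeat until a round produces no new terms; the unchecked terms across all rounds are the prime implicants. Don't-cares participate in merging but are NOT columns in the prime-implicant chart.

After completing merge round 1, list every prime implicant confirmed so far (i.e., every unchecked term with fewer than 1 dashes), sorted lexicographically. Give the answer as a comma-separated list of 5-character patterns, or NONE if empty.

00110

[col 0] 00011*, 00110, 01010*, 01111*, 10011*, 10101*, 11000*, 11010*, 11101*, 11111*
[col 1] -0011, -1010, -1111, 1-101, 110-0, 111-1
Prime implicants: -0011, -1010, -1111, 00110, 1-101, 110-0, 111-1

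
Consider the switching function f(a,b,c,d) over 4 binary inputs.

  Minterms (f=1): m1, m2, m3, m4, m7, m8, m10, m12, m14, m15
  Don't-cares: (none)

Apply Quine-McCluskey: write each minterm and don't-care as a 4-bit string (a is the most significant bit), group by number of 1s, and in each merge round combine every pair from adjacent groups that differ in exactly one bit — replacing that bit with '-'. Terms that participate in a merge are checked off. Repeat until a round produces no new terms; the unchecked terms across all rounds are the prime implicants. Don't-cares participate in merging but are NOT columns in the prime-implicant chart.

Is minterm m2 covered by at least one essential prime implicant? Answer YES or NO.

size-2^0 implicants → 0001(✓)  0010(✓)  0011(✓)  0100(✓)  0111(✓)  1000(✓)  1010(✓)  1100(✓)  1110(✓)  1111(✓)
size-2^1 implicants → -010  -100  -111  0-11  00-1  001-  1-00(✓)  1-10(✓)  10-0(✓)  11-0(✓)  111-
size-2^2 implicants → 1--0
Unchecked terms (primes): -010, -100, -111, 0-11, 00-1, 001-, 1--0, 111-
Minterm coverage:
  m1 ⊆ 00-1 [E]
  m2 ⊆ -010,001-
  m3 ⊆ 0-11,00-1,001-
  m4 ⊆ -100 [E]
  m7 ⊆ -111,0-11
  m8 ⊆ 1--0 [E]
  m10 ⊆ -010,1--0
  m12 ⊆ -100,1--0
  m14 ⊆ 1--0,111-
  m15 ⊆ -111,111-
E = {-100, 00-1, 1--0}

NO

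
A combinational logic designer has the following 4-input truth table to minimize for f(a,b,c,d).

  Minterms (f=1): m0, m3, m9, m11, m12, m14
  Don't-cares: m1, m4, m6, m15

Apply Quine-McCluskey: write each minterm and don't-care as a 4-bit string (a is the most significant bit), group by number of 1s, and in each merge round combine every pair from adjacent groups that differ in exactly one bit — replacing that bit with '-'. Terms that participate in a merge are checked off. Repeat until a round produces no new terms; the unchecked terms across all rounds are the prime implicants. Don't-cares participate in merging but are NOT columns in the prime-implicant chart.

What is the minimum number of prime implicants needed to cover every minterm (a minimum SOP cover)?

3

size-2^0 implicants → 0000(✓)  0001(✓)  0011(✓)  0100(✓)  0110(✓)  1001(✓)  1011(✓)  1100(✓)  1110(✓)  1111(✓)
size-2^1 implicants → -001(✓)  -011(✓)  -100(✓)  -110(✓)  0-00  00-1(✓)  000-  01-0(✓)  1-11  10-1(✓)  11-0(✓)  111-
size-2^2 implicants → -0-1  -1-0
Unchecked terms (primes): -0-1, -1-0, 0-00, 000-, 1-11, 111-
Minterm coverage:
  m0 ⊆ 0-00,000-
  m3 ⊆ -0-1 [E]
  m9 ⊆ -0-1 [E]
  m11 ⊆ -0-1,1-11
  m12 ⊆ -1-0 [E]
  m14 ⊆ -1-0,111-
E = {-0-1, -1-0}
Petrick residual → 0-00
Cover = b'd + bd' + a'c'd'  |cover|=3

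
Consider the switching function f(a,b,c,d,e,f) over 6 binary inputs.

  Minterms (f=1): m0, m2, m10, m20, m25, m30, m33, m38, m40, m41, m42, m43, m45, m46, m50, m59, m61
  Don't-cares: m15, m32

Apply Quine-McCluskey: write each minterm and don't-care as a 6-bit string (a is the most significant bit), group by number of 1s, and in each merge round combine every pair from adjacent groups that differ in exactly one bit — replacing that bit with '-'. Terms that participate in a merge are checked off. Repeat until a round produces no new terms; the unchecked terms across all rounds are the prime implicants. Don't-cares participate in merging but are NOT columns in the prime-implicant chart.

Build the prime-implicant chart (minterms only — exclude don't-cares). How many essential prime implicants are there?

Round 0: 000000✓ 000010✓ 001010✓ 001111 010100 011001 011110 100000✓ 100001✓ 100110✓ 101000✓ 101001✓ 101010✓ 101011✓ 101101✓ 101110✓ 110010 111011✓ 111101✓
Round 1: -00000 -01010 00-010 0000-0 1-1011 1-1101 10-000✓ 10-001✓ 10-110 10000-✓ 101-01 101-10 1010-0✓ 1010-1✓ 10100-✓ 10101-✓
Round 2: 10-00- 1010--
PIs = {-00000, -01010, 00-010, 0000-0, 001111, 010100, 011001, 011110, 1-1011, 1-1101, 10-00-, 10-110, 101-01, 101-10, 1010--, 110010}
Coverage chart:
  m0: -00000,0000-0
  m2: 00-010,0000-0
  m10: -01010,00-010
  m20: 010100 ←essential
  m25: 011001 ←essential
  m30: 011110 ←essential
  m33: 10-00- ←essential
  m38: 10-110 ←essential
  m40: 10-00-,1010--
  m41: 10-00-,101-01,1010--
  m42: -01010,101-10,1010--
  m43: 1-1011,1010--
  m45: 1-1101,101-01
  m46: 10-110,101-10
  m50: 110010 ←essential
  m59: 1-1011 ←essential
  m61: 1-1101 ←essential
Essential: 010100, 011001, 011110, 1-1011, 1-1101, 10-00-, 10-110, 110010

8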